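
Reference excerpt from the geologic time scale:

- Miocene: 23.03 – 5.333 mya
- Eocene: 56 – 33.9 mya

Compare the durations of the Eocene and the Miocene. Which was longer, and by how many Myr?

Eocene: 56 − 33.9 = 22.1 Myr.
Miocene: 23.03 − 5.333 = 17.697 Myr.
Difference: 22.1 − 17.697 = 4.403 Myr, so the Eocene was longer.

Eocene, by 4.403 million years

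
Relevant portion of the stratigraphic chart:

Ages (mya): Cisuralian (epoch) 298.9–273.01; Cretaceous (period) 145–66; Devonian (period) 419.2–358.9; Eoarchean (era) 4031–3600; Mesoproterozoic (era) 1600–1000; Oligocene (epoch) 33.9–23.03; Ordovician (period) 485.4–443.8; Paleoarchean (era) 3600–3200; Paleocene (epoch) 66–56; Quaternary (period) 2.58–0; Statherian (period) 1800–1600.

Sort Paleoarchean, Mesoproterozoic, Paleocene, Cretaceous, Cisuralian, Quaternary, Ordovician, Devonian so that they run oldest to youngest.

Paleoarchean, Mesoproterozoic, Ordovician, Devonian, Cisuralian, Cretaceous, Paleocene, Quaternary

Sorting by start age (descending Ma, since larger Ma = older): Paleoarchean began 3600, Mesoproterozoic began 1600, Ordovician began 485.4, Devonian began 419.2, Cisuralian began 298.9, Cretaceous began 145, Paleocene began 66, Quaternary began 2.58.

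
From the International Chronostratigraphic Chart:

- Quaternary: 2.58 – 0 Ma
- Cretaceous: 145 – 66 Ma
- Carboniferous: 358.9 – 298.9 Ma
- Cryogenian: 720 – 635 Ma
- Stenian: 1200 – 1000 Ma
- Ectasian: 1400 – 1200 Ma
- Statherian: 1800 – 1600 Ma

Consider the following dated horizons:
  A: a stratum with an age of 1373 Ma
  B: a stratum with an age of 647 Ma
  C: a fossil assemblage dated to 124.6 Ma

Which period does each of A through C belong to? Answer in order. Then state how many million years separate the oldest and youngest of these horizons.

A — Ectasian; B — Cryogenian; C — Cretaceous; span 1248.4 million years

Match each age against the start–end ranges in the excerpt: A = 1373 Ma → Ectasian (1400–1200); B = 647 Ma → Cryogenian (720–635); C = 124.6 Ma → Cretaceous (145–66).
The largest age is 1373 Ma and the smallest is 124.6 Ma; their difference is 1248.4 Myr.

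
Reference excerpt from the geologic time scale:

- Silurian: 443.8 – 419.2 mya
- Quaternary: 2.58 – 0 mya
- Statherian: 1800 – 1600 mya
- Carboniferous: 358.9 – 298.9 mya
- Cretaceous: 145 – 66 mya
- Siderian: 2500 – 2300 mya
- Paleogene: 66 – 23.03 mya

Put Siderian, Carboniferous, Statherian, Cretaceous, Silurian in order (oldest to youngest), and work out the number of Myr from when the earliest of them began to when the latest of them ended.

Start ages (Ma): Siderian 2500, Statherian 1800, Silurian 443.8, Carboniferous 358.9, Cretaceous 145.
Ordered oldest to youngest: Siderian, Statherian, Silurian, Carboniferous, Cretaceous.
Span = 2500 − 66 = 2434 Myr.

Siderian, Statherian, Silurian, Carboniferous, Cretaceous; total span 2434 Myr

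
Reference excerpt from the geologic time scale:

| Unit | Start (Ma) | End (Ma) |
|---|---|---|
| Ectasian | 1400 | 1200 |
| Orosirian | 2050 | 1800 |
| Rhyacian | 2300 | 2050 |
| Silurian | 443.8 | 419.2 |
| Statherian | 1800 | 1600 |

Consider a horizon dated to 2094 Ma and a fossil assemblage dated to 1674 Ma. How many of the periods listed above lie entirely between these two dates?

The older date is 2094 Ma and the younger is 1674 Ma.
Periods with start < 2094 and end > 1674 Ma: Orosirian (2050–1800).
That is 1 complete period.

1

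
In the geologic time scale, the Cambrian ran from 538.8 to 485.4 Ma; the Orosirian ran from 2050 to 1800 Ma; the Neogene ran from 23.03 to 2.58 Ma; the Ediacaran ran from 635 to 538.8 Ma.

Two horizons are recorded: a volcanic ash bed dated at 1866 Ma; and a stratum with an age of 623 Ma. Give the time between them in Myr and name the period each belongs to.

1243 million years apart; the first in the Orosirian, the second in the Ediacaran

Elapsed time: 1866 − 623 = 1243 Myr.
1866 Ma lies within 2050–1800 Ma: Orosirian.
623 Ma lies within 635–538.8 Ma: Ediacaran.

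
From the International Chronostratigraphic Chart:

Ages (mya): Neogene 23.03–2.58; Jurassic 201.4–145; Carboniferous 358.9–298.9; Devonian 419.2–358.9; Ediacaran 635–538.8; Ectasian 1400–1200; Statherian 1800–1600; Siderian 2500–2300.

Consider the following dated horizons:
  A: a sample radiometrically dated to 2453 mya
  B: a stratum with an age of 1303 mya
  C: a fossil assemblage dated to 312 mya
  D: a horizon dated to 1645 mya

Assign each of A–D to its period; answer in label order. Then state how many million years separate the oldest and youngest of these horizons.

A — Siderian; B — Ectasian; C — Carboniferous; D — Statherian; span 2141 million years

Match each age against the start–end ranges in the excerpt: A = 2453 Ma → Siderian (2500–2300); B = 1303 Ma → Ectasian (1400–1200); C = 312 Ma → Carboniferous (358.9–298.9); D = 1645 Ma → Statherian (1800–1600).
The largest age is 2453 Ma and the smallest is 312 Ma; their difference is 2141 Myr.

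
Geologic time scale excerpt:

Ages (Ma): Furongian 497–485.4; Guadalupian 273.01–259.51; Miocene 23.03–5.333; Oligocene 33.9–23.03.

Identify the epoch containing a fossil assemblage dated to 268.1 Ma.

Guadalupian

268.1 Ma lies between 273.01 and 259.51 Ma, so it falls in the Guadalupian.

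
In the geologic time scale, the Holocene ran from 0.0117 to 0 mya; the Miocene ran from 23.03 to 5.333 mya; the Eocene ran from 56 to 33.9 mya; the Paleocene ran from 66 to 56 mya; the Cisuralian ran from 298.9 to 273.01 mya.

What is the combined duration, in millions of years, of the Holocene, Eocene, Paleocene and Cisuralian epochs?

58.0017 million years

Duration is start − end for each: (0.0117 − 0) + (56 − 33.9) + (66 − 56) + (298.9 − 273.01).
That is 0.0117 + 22.1 + 10 + 25.89, which totals 58.0017 million years.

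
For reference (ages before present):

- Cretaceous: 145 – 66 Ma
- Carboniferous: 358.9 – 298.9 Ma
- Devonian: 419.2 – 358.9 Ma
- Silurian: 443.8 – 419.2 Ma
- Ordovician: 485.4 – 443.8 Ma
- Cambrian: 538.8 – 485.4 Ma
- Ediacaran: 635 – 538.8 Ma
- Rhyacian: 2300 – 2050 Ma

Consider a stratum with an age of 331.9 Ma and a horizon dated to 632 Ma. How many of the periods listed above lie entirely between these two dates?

4

632 Ma sits inside the Ediacaran (635–538.8) and 331.9 Ma inside the Carboniferous (358.9–298.9); neither of those is wholly between the two dates.
The listed periods lying completely between them are Cambrian, Ordovician, Silurian, Devonian — 4 in all.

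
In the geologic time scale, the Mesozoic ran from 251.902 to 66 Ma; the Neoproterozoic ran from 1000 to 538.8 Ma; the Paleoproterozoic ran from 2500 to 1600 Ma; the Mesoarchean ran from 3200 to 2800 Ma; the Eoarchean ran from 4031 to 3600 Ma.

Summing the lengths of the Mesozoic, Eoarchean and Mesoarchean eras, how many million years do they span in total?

1016.902 million years

Duration is start − end for each: (251.902 − 66) + (4031 − 3600) + (3200 − 2800).
That is 185.902 + 431 + 400, which totals 1016.902 million years.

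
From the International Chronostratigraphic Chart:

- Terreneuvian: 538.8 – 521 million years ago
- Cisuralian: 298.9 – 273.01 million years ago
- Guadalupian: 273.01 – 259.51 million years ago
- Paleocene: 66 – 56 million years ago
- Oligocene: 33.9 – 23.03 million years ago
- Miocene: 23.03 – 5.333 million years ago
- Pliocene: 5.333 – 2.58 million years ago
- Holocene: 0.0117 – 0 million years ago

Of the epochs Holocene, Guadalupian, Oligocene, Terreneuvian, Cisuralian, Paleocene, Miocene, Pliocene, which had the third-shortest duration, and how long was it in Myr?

Start − end for each: Holocene 0.0117 − 0 = 0.0117; Guadalupian 273.01 − 259.51 = 13.5; Oligocene 33.9 − 23.03 = 10.87; Terreneuvian 538.8 − 521 = 17.8; Cisuralian 298.9 − 273.01 = 25.89; Paleocene 66 − 56 = 10; Miocene 23.03 − 5.333 = 17.697; Pliocene 5.333 − 2.58 = 2.753.
Ranking these from shortest: Holocene < Pliocene < Paleocene < Oligocene < Guadalupian < Miocene < Terreneuvian < Cisuralian.
Position 3 in that ranking is Paleocene, which lasted 10 Myr.

Paleocene, 10 million years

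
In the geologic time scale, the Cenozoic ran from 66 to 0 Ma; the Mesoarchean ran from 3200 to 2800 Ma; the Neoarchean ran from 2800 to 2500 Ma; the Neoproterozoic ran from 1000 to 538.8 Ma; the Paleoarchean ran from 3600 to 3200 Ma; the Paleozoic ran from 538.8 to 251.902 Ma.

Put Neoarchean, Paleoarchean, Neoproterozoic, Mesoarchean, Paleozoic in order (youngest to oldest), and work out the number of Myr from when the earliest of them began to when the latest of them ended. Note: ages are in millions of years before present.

Paleozoic → Neoproterozoic → Neoarchean → Mesoarchean → Paleoarchean; total span 3348.098 Myr

From the excerpt: Neoarchean 2800–2500; Paleoarchean 3600–3200; Neoproterozoic 1000–538.8; Mesoarchean 3200–2800; Paleozoic 538.8–251.902 (Ma).
Larger Ma is earlier, so the oldest is Paleoarchean and the youngest is Paleozoic; youngest to oldest: Paleozoic, Neoproterozoic, Neoarchean, Mesoarchean, Paleoarchean.
Oldest start 3600 minus youngest end 251.902 gives 3348.098 Myr overall.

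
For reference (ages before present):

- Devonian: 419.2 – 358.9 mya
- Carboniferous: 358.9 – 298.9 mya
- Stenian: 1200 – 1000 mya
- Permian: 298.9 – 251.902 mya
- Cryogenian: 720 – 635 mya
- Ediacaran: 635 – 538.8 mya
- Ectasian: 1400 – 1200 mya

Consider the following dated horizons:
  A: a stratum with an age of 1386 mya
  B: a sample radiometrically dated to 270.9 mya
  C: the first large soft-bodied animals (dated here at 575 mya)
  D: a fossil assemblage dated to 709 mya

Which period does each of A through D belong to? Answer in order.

Match each age against the start–end ranges in the excerpt: A = 1386 Ma → Ectasian (1400–1200); B = 270.9 Ma → Permian (298.9–251.902); C = 575 Ma → Ediacaran (635–538.8); D = 709 Ma → Cryogenian (720–635).

A — Ectasian; B — Permian; C — Ediacaran; D — Cryogenian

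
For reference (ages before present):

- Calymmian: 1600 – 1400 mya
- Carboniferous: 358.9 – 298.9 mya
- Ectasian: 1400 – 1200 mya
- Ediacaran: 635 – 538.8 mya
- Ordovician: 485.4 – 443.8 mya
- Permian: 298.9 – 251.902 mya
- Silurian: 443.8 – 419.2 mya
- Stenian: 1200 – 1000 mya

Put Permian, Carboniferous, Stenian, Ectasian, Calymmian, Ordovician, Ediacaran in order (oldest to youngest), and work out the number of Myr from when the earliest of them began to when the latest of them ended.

From the excerpt: Permian 298.9–251.902; Carboniferous 358.9–298.9; Stenian 1200–1000; Ectasian 1400–1200; Calymmian 1600–1400; Ordovician 485.4–443.8; Ediacaran 635–538.8 (Ma).
Larger Ma is earlier, so the oldest is Calymmian and the youngest is Permian; oldest to youngest: Calymmian, Ectasian, Stenian, Ediacaran, Ordovician, Carboniferous, Permian.
Oldest start 1600 minus youngest end 251.902 gives 1348.098 Myr overall.

Calymmian, Ectasian, Stenian, Ediacaran, Ordovician, Carboniferous, Permian; total span 1348.098 Myr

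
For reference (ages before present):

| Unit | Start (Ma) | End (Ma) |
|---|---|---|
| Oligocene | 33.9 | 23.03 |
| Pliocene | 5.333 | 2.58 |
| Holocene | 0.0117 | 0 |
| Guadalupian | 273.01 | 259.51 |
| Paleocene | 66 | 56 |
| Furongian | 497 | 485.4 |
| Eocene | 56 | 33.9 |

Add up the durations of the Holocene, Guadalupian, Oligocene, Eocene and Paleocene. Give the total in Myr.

56.4817 million years

Each duration: Holocene = 0.0117; Guadalupian = 13.5; Oligocene = 10.87; Eocene = 22.1; Paleocene = 10.
Sum: 0.0117 + 13.5 + 10.87 + 22.1 + 10 = 56.4817 Myr.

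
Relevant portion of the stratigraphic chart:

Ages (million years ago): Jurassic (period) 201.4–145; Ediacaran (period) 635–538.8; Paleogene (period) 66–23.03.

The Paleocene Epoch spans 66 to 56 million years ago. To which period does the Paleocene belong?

Paleogene

The Paleocene (66–56 Ma) lies entirely within 66–23.03 Ma, the Paleogene Period.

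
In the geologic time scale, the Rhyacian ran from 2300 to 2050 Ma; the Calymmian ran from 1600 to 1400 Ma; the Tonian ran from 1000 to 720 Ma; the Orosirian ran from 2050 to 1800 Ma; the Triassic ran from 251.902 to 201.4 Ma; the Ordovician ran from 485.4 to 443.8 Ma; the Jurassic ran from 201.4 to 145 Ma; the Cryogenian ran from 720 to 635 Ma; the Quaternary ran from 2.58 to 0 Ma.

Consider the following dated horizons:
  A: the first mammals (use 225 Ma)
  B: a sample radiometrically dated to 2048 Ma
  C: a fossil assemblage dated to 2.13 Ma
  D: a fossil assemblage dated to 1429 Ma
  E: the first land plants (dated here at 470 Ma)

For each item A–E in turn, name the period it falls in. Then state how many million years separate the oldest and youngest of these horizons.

Match each age against the start–end ranges in the excerpt: A = 225 Ma → Triassic (251.902–201.4); B = 2048 Ma → Orosirian (2050–1800); C = 2.13 Ma → Quaternary (2.58–0); D = 1429 Ma → Calymmian (1600–1400); E = 470 Ma → Ordovician (485.4–443.8).
The largest age is 2048 Ma and the smallest is 2.13 Ma; their difference is 2045.87 Myr.

A — Triassic; B — Orosirian; C — Quaternary; D — Calymmian; E — Ordovician; span 2045.87 million years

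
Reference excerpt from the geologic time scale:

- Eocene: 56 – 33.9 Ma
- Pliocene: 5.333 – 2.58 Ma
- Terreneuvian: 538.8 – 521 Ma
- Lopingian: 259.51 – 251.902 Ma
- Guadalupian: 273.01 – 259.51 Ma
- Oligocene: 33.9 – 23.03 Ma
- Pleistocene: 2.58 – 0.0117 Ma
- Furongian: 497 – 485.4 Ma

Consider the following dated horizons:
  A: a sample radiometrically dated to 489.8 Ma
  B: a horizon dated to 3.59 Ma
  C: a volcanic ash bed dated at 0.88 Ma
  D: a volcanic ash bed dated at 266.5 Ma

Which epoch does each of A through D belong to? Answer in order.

A — Furongian; B — Pliocene; C — Pleistocene; D — Guadalupian

A: 489.8 Ma lies in 497–485.4 Ma, so Furongian.
B: 3.59 Ma lies in 5.333–2.58 Ma, so Pliocene.
C: 0.88 Ma lies in 2.58–0.0117 Ma, so Pleistocene.
D: 266.5 Ma lies in 273.01–259.51 Ma, so Guadalupian.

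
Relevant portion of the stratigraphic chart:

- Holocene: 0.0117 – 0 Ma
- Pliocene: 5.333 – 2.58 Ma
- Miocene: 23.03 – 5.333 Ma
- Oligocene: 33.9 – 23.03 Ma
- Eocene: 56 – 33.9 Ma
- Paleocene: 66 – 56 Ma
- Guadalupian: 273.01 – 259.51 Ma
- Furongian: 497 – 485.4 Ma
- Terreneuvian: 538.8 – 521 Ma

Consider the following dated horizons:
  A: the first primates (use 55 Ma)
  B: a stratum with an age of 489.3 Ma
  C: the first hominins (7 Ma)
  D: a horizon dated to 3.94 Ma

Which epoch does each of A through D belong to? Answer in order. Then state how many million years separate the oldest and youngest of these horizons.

A: 55 Ma lies in 56–33.9 Ma, so Eocene.
B: 489.3 Ma lies in 497–485.4 Ma, so Furongian.
C: 7 Ma lies in 23.03–5.333 Ma, so Miocene.
D: 3.94 Ma lies in 5.333–2.58 Ma, so Pliocene.
Oldest = 489.3 Ma, youngest = 3.94 Ma → span 485.36 Myr.

A — Eocene; B — Furongian; C — Miocene; D — Pliocene; span 485.36 million years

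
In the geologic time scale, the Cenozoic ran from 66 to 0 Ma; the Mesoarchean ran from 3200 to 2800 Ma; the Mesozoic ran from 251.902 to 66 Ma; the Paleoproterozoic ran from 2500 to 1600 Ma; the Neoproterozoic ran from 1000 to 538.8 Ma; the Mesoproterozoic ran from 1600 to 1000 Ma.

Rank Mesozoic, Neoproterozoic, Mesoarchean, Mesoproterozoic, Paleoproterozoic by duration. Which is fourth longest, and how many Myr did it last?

Mesoarchean, 400 million years

Durations: Mesozoic 185.902; Neoproterozoic 461.2; Mesoarchean 400; Mesoproterozoic 600; Paleoproterozoic 900 Myr.
Sorted longest-first: Paleoproterozoic (900), Mesoproterozoic (600), Neoproterozoic (461.2), Mesoarchean (400), Mesozoic (185.902).
The fourth longest is Mesoarchean at 400 Myr.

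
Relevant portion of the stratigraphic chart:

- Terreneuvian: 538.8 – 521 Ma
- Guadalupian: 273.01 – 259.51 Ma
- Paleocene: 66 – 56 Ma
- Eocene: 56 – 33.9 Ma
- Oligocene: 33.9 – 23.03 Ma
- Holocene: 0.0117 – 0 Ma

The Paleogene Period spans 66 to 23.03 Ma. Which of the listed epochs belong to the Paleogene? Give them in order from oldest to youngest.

Paleocene, Eocene, Oligocene

Epochs with both bounds inside 66–23.03 Ma: Paleocene (66–56), Eocene (56–33.9), Oligocene (33.9–23.03).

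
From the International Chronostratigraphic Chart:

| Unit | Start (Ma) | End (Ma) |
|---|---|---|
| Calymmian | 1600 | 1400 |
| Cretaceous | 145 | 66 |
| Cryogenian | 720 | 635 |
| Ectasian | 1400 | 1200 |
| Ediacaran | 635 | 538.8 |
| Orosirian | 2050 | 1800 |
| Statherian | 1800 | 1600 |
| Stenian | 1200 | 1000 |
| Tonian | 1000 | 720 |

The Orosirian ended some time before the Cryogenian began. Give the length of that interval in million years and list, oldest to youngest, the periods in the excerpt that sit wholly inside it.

1080 million years; Statherian, Calymmian, Ectasian, Stenian, Tonian

End of Orosirian = 1800 Ma; start of Cryogenian = 720 Ma.
Gap = 1800 − 720 = 1080 Myr.
Periods wholly inside 1800–720 Ma: Statherian (1800–1600), Calymmian (1600–1400), Ectasian (1400–1200), Stenian (1200–1000), Tonian (1000–720).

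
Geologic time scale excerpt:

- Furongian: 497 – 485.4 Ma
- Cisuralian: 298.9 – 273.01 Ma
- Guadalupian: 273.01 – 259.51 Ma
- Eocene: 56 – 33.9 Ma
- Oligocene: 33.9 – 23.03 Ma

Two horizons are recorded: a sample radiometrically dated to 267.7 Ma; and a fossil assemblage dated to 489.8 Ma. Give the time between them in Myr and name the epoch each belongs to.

Elapsed time: 489.8 − 267.7 = 222.1 Myr.
267.7 Ma lies within 273.01–259.51 Ma: Guadalupian.
489.8 Ma lies within 497–485.4 Ma: Furongian.

222.1 million years apart; the first in the Guadalupian, the second in the Furongian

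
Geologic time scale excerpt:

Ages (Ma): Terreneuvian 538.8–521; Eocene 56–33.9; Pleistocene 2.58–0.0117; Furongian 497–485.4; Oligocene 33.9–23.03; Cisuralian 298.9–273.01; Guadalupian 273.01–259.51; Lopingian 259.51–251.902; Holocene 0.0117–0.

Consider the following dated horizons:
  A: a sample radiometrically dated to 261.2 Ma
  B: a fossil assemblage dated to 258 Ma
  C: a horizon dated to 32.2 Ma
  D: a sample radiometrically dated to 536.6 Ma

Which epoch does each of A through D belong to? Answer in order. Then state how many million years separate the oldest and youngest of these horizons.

A — Guadalupian; B — Lopingian; C — Oligocene; D — Terreneuvian; span 504.4 million years

Match each age against the start–end ranges in the excerpt: A = 261.2 Ma → Guadalupian (273.01–259.51); B = 258 Ma → Lopingian (259.51–251.902); C = 32.2 Ma → Oligocene (33.9–23.03); D = 536.6 Ma → Terreneuvian (538.8–521).
The largest age is 536.6 Ma and the smallest is 32.2 Ma; their difference is 504.4 Myr.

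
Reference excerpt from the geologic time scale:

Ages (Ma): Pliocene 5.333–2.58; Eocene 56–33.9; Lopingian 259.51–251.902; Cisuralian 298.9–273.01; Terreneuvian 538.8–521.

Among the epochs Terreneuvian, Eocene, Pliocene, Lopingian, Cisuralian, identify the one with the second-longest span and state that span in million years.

Durations: Terreneuvian 17.8; Eocene 22.1; Pliocene 2.753; Lopingian 7.608; Cisuralian 25.89 Myr.
Sorted longest-first: Cisuralian (25.89), Eocene (22.1), Terreneuvian (17.8), Lopingian (7.608), Pliocene (2.753).
The second longest is Eocene at 22.1 Myr.

Eocene, 22.1 million years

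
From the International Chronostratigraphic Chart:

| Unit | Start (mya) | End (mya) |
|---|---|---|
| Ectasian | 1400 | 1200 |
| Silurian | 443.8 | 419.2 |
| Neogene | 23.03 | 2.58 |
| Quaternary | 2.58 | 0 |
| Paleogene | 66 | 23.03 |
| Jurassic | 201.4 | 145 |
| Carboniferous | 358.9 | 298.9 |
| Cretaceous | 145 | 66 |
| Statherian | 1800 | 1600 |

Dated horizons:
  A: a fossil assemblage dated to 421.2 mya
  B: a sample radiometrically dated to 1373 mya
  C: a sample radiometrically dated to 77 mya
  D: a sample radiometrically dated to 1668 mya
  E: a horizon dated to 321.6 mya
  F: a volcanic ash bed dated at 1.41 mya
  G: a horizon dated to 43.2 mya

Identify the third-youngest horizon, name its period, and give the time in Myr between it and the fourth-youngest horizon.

Sorted youngest-first by Ma: F (1.41), G (43.2), C (77), E (321.6), A (421.2), B (1373), D (1668).
The third youngest is C at 77 Ma, which lies in 145–66 Ma: the Cretaceous.
The fourth youngest is E at 321.6 Ma; separation = |77 − 321.6| = 244.6 Myr.

C, in the Cretaceous; 244.6 million years to E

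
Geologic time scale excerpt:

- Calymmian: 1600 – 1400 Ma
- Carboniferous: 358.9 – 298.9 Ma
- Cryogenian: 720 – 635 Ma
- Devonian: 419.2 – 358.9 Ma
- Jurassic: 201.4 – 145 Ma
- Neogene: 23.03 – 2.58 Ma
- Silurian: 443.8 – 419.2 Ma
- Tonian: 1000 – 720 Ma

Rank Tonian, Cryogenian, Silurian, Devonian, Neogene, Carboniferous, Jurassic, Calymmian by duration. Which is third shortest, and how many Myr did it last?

Durations: Tonian 280; Cryogenian 85; Silurian 24.6; Devonian 60.3; Neogene 20.45; Carboniferous 60; Jurassic 56.4; Calymmian 200 Myr.
Sorted shortest-first: Neogene (20.45), Silurian (24.6), Jurassic (56.4), Carboniferous (60), Devonian (60.3), Cryogenian (85), Calymmian (200), Tonian (280).
The third shortest is Jurassic at 56.4 Myr.

Jurassic, 56.4 million years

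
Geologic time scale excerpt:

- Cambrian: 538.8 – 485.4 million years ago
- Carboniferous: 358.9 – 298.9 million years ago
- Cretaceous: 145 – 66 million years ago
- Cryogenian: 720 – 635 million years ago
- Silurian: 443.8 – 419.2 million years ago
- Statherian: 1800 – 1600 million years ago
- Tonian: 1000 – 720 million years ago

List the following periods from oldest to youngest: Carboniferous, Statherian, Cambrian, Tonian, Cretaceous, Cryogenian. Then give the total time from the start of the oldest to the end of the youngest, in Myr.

Statherian, Tonian, Cryogenian, Cambrian, Carboniferous, Cretaceous; total span 1734 Myr

Start ages (Ma): Statherian 1800, Tonian 1000, Cryogenian 720, Cambrian 538.8, Carboniferous 358.9, Cretaceous 145.
Ordered oldest to youngest: Statherian, Tonian, Cryogenian, Cambrian, Carboniferous, Cretaceous.
Span = 1800 − 66 = 1734 Myr.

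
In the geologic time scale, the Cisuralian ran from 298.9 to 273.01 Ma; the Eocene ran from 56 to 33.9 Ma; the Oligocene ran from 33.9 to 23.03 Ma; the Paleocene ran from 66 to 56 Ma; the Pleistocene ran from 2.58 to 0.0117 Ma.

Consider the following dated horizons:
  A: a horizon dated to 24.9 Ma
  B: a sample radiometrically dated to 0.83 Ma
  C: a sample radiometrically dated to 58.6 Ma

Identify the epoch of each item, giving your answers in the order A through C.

A — Oligocene; B — Pleistocene; C — Paleocene

A: 24.9 Ma lies in 33.9–23.03 Ma, so Oligocene.
B: 0.83 Ma lies in 2.58–0.0117 Ma, so Pleistocene.
C: 58.6 Ma lies in 66–56 Ma, so Paleocene.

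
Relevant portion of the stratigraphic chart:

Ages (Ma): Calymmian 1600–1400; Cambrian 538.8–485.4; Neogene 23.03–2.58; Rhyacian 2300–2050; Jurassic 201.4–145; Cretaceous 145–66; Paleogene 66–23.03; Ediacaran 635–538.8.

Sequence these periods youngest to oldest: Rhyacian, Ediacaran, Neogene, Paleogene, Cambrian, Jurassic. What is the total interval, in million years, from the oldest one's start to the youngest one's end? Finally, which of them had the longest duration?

Neogene → Paleogene → Jurassic → Cambrian → Ediacaran → Rhyacian; total span 2297.42 Myr; longest is Rhyacian

Start ages (Ma): Rhyacian 2300, Ediacaran 635, Cambrian 538.8, Jurassic 201.4, Paleogene 66, Neogene 23.03.
Ordered youngest to oldest: Neogene, Paleogene, Jurassic, Cambrian, Ediacaran, Rhyacian.
Span = 2300 − 2.58 = 2297.42 Myr.
Durations: Cambrian 53.4, Paleogene 42.97, Ediacaran 96.2, Neogene 20.45, Rhyacian 250, Jurassic 56.4 → longest is Rhyacian (250 Myr).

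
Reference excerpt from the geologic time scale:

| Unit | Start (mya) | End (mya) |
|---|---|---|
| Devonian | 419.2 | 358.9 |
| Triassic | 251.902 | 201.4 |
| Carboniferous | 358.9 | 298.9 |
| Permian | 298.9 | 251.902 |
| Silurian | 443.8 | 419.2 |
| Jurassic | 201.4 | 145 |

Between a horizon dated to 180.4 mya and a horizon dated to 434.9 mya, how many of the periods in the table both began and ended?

4

The older date is 434.9 Ma and the younger is 180.4 Ma.
Periods with start < 434.9 and end > 180.4 Ma: Devonian (419.2–358.9), Carboniferous (358.9–298.9), Permian (298.9–251.902), Triassic (251.902–201.4).
That is 4 complete periods.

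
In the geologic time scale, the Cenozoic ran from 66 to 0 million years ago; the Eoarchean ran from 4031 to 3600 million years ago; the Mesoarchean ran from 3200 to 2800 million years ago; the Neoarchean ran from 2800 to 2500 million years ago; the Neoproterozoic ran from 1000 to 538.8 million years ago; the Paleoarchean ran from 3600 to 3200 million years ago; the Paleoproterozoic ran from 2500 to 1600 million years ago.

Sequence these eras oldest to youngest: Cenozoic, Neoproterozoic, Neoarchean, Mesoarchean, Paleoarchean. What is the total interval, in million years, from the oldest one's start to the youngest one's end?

Start ages (Ma): Paleoarchean 3600, Mesoarchean 3200, Neoarchean 2800, Neoproterozoic 1000, Cenozoic 66.
Ordered oldest to youngest: Paleoarchean, Mesoarchean, Neoarchean, Neoproterozoic, Cenozoic.
Span = 3600 − 0 = 3600 Myr.

Paleoarchean → Mesoarchean → Neoarchean → Neoproterozoic → Cenozoic; total span 3600 Myr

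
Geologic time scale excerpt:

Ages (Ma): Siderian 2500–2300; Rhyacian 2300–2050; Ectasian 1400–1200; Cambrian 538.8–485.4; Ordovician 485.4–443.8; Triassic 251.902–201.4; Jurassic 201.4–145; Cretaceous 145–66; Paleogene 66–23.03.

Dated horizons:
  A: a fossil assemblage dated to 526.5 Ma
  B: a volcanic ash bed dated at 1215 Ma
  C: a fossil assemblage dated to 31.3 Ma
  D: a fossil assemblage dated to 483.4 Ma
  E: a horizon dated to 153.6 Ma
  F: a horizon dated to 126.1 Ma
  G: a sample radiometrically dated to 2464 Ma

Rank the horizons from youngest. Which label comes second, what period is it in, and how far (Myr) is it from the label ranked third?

Sorted youngest-first by Ma: C (31.3), F (126.1), E (153.6), D (483.4), A (526.5), B (1215), G (2464).
The second youngest is F at 126.1 Ma, which lies in 145–66 Ma: the Cretaceous.
The third youngest is E at 153.6 Ma; separation = |126.1 − 153.6| = 27.5 Myr.

F, in the Cretaceous; 27.5 million years to E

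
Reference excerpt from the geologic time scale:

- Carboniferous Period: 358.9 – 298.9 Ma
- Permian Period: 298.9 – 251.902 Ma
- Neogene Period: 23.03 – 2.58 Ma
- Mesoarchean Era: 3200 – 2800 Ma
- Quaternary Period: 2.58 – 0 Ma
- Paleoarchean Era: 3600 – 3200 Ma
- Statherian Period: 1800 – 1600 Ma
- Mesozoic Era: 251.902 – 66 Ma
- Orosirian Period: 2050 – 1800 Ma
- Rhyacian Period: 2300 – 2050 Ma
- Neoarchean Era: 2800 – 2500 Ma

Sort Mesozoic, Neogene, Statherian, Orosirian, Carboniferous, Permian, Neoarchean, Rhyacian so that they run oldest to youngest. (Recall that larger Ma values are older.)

Neoarchean, Rhyacian, Orosirian, Statherian, Carboniferous, Permian, Mesozoic, Neogene

The oldest of these is Neoarchean (starts 2800 Ma) and the youngest is Neogene (ends 2.58 Ma).
In between, by decreasing start age: Rhyacian (2300), Orosirian (2050), Statherian (1800), Carboniferous (358.9), Permian (298.9), Mesozoic (251.902).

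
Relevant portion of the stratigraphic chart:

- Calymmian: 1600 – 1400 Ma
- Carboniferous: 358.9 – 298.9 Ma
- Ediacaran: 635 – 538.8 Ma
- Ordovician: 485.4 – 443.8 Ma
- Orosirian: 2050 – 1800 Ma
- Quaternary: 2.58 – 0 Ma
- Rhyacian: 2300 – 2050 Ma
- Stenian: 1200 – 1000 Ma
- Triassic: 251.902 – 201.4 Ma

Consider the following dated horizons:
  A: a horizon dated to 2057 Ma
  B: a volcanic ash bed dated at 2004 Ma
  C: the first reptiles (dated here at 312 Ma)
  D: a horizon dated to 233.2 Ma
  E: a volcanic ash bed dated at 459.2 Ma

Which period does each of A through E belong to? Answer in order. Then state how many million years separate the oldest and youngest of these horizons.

A — Rhyacian; B — Orosirian; C — Carboniferous; D — Triassic; E — Ordovician; span 1823.8 million years

Match each age against the start–end ranges in the excerpt: A = 2057 Ma → Rhyacian (2300–2050); B = 2004 Ma → Orosirian (2050–1800); C = 312 Ma → Carboniferous (358.9–298.9); D = 233.2 Ma → Triassic (251.902–201.4); E = 459.2 Ma → Ordovician (485.4–443.8).
The largest age is 2057 Ma and the smallest is 233.2 Ma; their difference is 1823.8 Myr.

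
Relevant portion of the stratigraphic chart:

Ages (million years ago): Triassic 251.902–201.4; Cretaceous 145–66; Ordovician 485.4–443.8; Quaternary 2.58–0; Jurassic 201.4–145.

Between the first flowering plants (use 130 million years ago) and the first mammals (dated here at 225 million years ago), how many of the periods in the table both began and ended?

225 Ma sits inside the Triassic (251.902–201.4) and 130 Ma inside the Cretaceous (145–66); neither of those is wholly between the two dates.
The listed periods lying completely between them are Jurassic — 1 in all.

1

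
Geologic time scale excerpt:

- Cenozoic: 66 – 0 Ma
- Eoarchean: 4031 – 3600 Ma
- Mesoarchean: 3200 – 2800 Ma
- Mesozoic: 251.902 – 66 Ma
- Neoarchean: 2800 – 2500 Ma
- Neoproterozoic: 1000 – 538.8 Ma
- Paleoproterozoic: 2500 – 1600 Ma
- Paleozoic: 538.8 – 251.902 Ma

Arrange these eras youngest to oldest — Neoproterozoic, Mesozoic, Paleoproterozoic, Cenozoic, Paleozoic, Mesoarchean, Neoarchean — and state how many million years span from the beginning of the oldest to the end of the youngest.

Cenozoic, Mesozoic, Paleozoic, Neoproterozoic, Paleoproterozoic, Neoarchean, Mesoarchean; total span 3200 Myr

From the excerpt: Neoproterozoic 1000–538.8; Mesozoic 251.902–66; Paleoproterozoic 2500–1600; Cenozoic 66–0; Paleozoic 538.8–251.902; Mesoarchean 3200–2800; Neoarchean 2800–2500 (Ma).
Larger Ma is earlier, so the oldest is Mesoarchean and the youngest is Cenozoic; youngest to oldest: Cenozoic, Mesozoic, Paleozoic, Neoproterozoic, Paleoproterozoic, Neoarchean, Mesoarchean.
Oldest start 3200 minus youngest end 0 gives 3200 Myr overall.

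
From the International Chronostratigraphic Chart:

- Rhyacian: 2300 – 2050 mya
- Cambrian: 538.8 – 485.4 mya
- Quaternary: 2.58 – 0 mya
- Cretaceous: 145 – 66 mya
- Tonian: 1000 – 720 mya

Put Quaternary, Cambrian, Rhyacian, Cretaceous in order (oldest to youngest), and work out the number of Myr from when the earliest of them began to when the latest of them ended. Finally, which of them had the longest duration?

Rhyacian, Cambrian, Cretaceous, Quaternary; total span 2300 Myr; longest is Rhyacian

Start ages (Ma): Rhyacian 2300, Cambrian 538.8, Cretaceous 145, Quaternary 2.58.
Ordered oldest to youngest: Rhyacian, Cambrian, Cretaceous, Quaternary.
Span = 2300 − 0 = 2300 Myr.
Durations: Cambrian 53.4, Rhyacian 250, Quaternary 2.58, Cretaceous 79 → longest is Rhyacian (250 Myr).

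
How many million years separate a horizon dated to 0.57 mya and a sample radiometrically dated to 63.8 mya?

63.8 − 0.57 = 63.23 million years.

63.23 million years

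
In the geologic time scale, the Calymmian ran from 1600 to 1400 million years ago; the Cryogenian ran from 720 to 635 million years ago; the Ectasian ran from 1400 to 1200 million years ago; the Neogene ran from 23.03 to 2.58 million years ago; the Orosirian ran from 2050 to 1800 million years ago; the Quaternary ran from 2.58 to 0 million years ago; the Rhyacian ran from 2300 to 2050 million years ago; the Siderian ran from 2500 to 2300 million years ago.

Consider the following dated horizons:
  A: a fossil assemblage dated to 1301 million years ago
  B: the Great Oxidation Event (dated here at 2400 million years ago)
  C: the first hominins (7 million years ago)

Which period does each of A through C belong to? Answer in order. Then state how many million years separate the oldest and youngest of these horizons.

A — Ectasian; B — Siderian; C — Neogene; span 2393 million years

Match each age against the start–end ranges in the excerpt: A = 1301 Ma → Ectasian (1400–1200); B = 2400 Ma → Siderian (2500–2300); C = 7 Ma → Neogene (23.03–2.58).
The largest age is 2400 Ma and the smallest is 7 Ma; their difference is 2393 Myr.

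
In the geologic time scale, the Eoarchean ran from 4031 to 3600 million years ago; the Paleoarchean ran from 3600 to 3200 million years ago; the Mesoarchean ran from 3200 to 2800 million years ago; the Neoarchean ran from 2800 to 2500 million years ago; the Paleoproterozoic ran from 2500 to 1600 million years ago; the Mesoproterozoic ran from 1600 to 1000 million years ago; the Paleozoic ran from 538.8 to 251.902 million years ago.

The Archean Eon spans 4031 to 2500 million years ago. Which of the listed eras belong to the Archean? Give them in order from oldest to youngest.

Eras with both bounds inside 4031–2500 Ma: Eoarchean (4031–3600), Paleoarchean (3600–3200), Mesoarchean (3200–2800), Neoarchean (2800–2500).

Eoarchean, Paleoarchean, Mesoarchean, Neoarchean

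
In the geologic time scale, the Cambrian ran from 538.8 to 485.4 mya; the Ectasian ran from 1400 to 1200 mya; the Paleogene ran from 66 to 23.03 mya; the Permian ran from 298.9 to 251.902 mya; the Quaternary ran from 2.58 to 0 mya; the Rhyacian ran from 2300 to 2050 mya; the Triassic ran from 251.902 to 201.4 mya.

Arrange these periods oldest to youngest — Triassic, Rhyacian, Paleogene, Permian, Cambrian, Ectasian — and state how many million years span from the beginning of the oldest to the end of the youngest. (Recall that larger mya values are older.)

Rhyacian → Ectasian → Cambrian → Permian → Triassic → Paleogene; total span 2276.97 Myr

From the excerpt: Triassic 251.902–201.4; Rhyacian 2300–2050; Paleogene 66–23.03; Permian 298.9–251.902; Cambrian 538.8–485.4; Ectasian 1400–1200 (Ma).
Larger Ma is earlier, so the oldest is Rhyacian and the youngest is Paleogene; oldest to youngest: Rhyacian, Ectasian, Cambrian, Permian, Triassic, Paleogene.
Oldest start 2300 minus youngest end 23.03 gives 2276.97 Myr overall.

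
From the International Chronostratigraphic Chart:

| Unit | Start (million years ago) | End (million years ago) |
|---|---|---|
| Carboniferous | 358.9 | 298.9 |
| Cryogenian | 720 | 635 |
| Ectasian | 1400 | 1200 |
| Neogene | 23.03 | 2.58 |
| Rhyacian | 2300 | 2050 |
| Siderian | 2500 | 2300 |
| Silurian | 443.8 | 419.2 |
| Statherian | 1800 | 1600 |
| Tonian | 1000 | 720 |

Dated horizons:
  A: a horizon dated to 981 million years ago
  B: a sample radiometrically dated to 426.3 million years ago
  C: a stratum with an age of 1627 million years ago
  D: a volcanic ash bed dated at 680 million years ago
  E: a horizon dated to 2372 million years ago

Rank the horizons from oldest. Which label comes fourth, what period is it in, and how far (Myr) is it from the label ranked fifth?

D, in the Cryogenian; 253.7 million years to B

Larger Ma means older, so oldest first: E 2372 > C 1627 > A 981 > D 680 > B 426.3.
Counting 4 along gives D (680 Ma); the excerpt puts that inside the Cryogenian, 720–635 Ma.
Next in line is B (426.3 Ma), and 680 − 426.3 = 253.7 Myr.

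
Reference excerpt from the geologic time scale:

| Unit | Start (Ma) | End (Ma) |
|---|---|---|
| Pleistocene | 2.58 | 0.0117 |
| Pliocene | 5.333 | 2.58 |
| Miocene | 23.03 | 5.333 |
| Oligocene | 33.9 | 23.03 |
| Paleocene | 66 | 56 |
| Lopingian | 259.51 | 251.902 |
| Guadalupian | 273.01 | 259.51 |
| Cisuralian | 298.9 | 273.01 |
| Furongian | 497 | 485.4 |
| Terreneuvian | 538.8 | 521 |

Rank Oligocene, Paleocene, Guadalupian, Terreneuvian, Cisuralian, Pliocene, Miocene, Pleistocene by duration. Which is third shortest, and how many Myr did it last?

Paleocene, 10 million years

Start − end for each: Oligocene 33.9 − 23.03 = 10.87; Paleocene 66 − 56 = 10; Guadalupian 273.01 − 259.51 = 13.5; Terreneuvian 538.8 − 521 = 17.8; Cisuralian 298.9 − 273.01 = 25.89; Pliocene 5.333 − 2.58 = 2.753; Miocene 23.03 − 5.333 = 17.697; Pleistocene 2.58 − 0.0117 = 2.5683.
Ranking these from shortest: Pleistocene < Pliocene < Paleocene < Oligocene < Guadalupian < Miocene < Terreneuvian < Cisuralian.
Position 3 in that ranking is Paleocene, which lasted 10 Myr.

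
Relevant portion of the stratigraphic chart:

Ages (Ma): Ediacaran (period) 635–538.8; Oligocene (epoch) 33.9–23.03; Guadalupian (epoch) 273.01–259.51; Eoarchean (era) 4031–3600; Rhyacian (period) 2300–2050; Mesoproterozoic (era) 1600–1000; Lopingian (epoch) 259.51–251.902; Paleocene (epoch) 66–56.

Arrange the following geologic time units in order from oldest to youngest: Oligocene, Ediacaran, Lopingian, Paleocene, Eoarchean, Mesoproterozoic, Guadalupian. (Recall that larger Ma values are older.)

The oldest of these is Eoarchean (starts 4031 Ma) and the youngest is Oligocene (ends 23.03 Ma).
In between, by decreasing start age: Mesoproterozoic (1600), Ediacaran (635), Guadalupian (273.01), Lopingian (259.51), Paleocene (66).

Eoarchean → Mesoproterozoic → Ediacaran → Guadalupian → Lopingian → Paleocene → Oligocene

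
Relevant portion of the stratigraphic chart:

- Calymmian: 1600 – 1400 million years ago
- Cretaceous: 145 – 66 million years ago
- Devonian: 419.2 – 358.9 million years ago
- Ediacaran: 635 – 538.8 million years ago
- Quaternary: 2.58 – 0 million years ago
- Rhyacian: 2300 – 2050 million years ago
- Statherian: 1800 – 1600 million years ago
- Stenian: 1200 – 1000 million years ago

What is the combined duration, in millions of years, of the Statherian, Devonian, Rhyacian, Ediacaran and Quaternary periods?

609.08 million years

Duration is start − end for each: (1800 − 1600) + (419.2 − 358.9) + (2300 − 2050) + (635 − 538.8) + (2.58 − 0).
That is 200 + 60.3 + 250 + 96.2 + 2.58, which totals 609.08 million years.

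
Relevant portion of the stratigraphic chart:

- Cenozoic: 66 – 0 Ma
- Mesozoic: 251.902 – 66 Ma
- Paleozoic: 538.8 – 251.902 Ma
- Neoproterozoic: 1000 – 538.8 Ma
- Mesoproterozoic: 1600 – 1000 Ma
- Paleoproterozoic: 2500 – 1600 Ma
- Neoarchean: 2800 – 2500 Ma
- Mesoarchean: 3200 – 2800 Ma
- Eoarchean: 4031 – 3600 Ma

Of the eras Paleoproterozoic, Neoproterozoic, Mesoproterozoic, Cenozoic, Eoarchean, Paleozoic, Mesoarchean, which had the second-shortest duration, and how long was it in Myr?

Paleozoic, 286.898 million years

Start − end for each: Paleoproterozoic 2500 − 1600 = 900; Neoproterozoic 1000 − 538.8 = 461.2; Mesoproterozoic 1600 − 1000 = 600; Cenozoic 66 − 0 = 66; Eoarchean 4031 − 3600 = 431; Paleozoic 538.8 − 251.902 = 286.898; Mesoarchean 3200 − 2800 = 400.
Ranking these from shortest: Cenozoic < Paleozoic < Mesoarchean < Eoarchean < Neoproterozoic < Mesoproterozoic < Paleoproterozoic.
Position 2 in that ranking is Paleozoic, which lasted 286.898 Myr.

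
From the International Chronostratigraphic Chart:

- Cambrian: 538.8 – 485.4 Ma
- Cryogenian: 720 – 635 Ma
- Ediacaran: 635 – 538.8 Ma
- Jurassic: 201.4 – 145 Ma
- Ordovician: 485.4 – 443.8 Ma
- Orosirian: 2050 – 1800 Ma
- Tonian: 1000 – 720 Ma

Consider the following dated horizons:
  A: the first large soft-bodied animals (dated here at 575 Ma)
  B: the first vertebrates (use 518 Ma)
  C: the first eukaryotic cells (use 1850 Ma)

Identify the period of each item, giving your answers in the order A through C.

Match each age against the start–end ranges in the excerpt: A = 575 Ma → Ediacaran (635–538.8); B = 518 Ma → Cambrian (538.8–485.4); C = 1850 Ma → Orosirian (2050–1800).

A — Ediacaran; B — Cambrian; C — Orosirian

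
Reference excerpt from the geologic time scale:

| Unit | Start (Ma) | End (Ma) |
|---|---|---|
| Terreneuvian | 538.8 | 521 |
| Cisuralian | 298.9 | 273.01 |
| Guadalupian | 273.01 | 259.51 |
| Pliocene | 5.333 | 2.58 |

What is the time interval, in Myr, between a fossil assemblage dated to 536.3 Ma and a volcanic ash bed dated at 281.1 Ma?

255.2 million years

536.3 − 281.1 = 255.2 million years.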